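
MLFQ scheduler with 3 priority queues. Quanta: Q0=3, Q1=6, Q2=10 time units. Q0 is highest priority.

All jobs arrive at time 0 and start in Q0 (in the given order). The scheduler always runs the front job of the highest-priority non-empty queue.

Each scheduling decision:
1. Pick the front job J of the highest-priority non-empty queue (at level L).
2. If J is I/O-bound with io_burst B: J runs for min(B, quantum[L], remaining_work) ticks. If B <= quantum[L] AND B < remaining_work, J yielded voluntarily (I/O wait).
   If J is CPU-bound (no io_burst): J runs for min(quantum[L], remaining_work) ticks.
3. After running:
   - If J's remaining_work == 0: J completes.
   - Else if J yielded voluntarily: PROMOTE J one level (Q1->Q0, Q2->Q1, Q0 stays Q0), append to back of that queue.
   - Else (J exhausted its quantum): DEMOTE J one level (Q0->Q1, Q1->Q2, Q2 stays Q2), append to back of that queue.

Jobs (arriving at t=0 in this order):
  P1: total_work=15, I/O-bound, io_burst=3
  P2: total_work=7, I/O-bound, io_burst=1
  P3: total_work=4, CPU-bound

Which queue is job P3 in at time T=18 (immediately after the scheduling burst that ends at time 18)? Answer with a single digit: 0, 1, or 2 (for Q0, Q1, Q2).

Answer: 1

Derivation:
t=0-3: P1@Q0 runs 3, rem=12, I/O yield, promote→Q0. Q0=[P2,P3,P1] Q1=[] Q2=[]
t=3-4: P2@Q0 runs 1, rem=6, I/O yield, promote→Q0. Q0=[P3,P1,P2] Q1=[] Q2=[]
t=4-7: P3@Q0 runs 3, rem=1, quantum used, demote→Q1. Q0=[P1,P2] Q1=[P3] Q2=[]
t=7-10: P1@Q0 runs 3, rem=9, I/O yield, promote→Q0. Q0=[P2,P1] Q1=[P3] Q2=[]
t=10-11: P2@Q0 runs 1, rem=5, I/O yield, promote→Q0. Q0=[P1,P2] Q1=[P3] Q2=[]
t=11-14: P1@Q0 runs 3, rem=6, I/O yield, promote→Q0. Q0=[P2,P1] Q1=[P3] Q2=[]
t=14-15: P2@Q0 runs 1, rem=4, I/O yield, promote→Q0. Q0=[P1,P2] Q1=[P3] Q2=[]
t=15-18: P1@Q0 runs 3, rem=3, I/O yield, promote→Q0. Q0=[P2,P1] Q1=[P3] Q2=[]
t=18-19: P2@Q0 runs 1, rem=3, I/O yield, promote→Q0. Q0=[P1,P2] Q1=[P3] Q2=[]
t=19-22: P1@Q0 runs 3, rem=0, completes. Q0=[P2] Q1=[P3] Q2=[]
t=22-23: P2@Q0 runs 1, rem=2, I/O yield, promote→Q0. Q0=[P2] Q1=[P3] Q2=[]
t=23-24: P2@Q0 runs 1, rem=1, I/O yield, promote→Q0. Q0=[P2] Q1=[P3] Q2=[]
t=24-25: P2@Q0 runs 1, rem=0, completes. Q0=[] Q1=[P3] Q2=[]
t=25-26: P3@Q1 runs 1, rem=0, completes. Q0=[] Q1=[] Q2=[]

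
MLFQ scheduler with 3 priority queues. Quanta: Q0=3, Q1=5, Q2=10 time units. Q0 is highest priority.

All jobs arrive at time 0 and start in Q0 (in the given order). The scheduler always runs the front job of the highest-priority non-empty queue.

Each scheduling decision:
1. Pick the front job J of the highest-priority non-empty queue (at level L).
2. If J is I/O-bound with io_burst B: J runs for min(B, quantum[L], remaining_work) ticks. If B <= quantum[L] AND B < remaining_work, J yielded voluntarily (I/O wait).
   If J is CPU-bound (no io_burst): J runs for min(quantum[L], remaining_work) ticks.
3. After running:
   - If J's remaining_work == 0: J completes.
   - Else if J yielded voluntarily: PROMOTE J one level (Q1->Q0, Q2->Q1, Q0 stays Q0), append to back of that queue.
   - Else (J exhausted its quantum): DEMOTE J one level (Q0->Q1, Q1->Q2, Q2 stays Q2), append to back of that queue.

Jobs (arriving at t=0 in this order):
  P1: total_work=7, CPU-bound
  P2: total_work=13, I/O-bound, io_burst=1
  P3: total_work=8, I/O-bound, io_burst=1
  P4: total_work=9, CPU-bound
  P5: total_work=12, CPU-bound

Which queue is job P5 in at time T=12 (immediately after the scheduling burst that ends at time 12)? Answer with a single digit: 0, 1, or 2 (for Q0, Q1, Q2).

Answer: 1

Derivation:
t=0-3: P1@Q0 runs 3, rem=4, quantum used, demote→Q1. Q0=[P2,P3,P4,P5] Q1=[P1] Q2=[]
t=3-4: P2@Q0 runs 1, rem=12, I/O yield, promote→Q0. Q0=[P3,P4,P5,P2] Q1=[P1] Q2=[]
t=4-5: P3@Q0 runs 1, rem=7, I/O yield, promote→Q0. Q0=[P4,P5,P2,P3] Q1=[P1] Q2=[]
t=5-8: P4@Q0 runs 3, rem=6, quantum used, demote→Q1. Q0=[P5,P2,P3] Q1=[P1,P4] Q2=[]
t=8-11: P5@Q0 runs 3, rem=9, quantum used, demote→Q1. Q0=[P2,P3] Q1=[P1,P4,P5] Q2=[]
t=11-12: P2@Q0 runs 1, rem=11, I/O yield, promote→Q0. Q0=[P3,P2] Q1=[P1,P4,P5] Q2=[]
t=12-13: P3@Q0 runs 1, rem=6, I/O yield, promote→Q0. Q0=[P2,P3] Q1=[P1,P4,P5] Q2=[]
t=13-14: P2@Q0 runs 1, rem=10, I/O yield, promote→Q0. Q0=[P3,P2] Q1=[P1,P4,P5] Q2=[]
t=14-15: P3@Q0 runs 1, rem=5, I/O yield, promote→Q0. Q0=[P2,P3] Q1=[P1,P4,P5] Q2=[]
t=15-16: P2@Q0 runs 1, rem=9, I/O yield, promote→Q0. Q0=[P3,P2] Q1=[P1,P4,P5] Q2=[]
t=16-17: P3@Q0 runs 1, rem=4, I/O yield, promote→Q0. Q0=[P2,P3] Q1=[P1,P4,P5] Q2=[]
t=17-18: P2@Q0 runs 1, rem=8, I/O yield, promote→Q0. Q0=[P3,P2] Q1=[P1,P4,P5] Q2=[]
t=18-19: P3@Q0 runs 1, rem=3, I/O yield, promote→Q0. Q0=[P2,P3] Q1=[P1,P4,P5] Q2=[]
t=19-20: P2@Q0 runs 1, rem=7, I/O yield, promote→Q0. Q0=[P3,P2] Q1=[P1,P4,P5] Q2=[]
t=20-21: P3@Q0 runs 1, rem=2, I/O yield, promote→Q0. Q0=[P2,P3] Q1=[P1,P4,P5] Q2=[]
t=21-22: P2@Q0 runs 1, rem=6, I/O yield, promote→Q0. Q0=[P3,P2] Q1=[P1,P4,P5] Q2=[]
t=22-23: P3@Q0 runs 1, rem=1, I/O yield, promote→Q0. Q0=[P2,P3] Q1=[P1,P4,P5] Q2=[]
t=23-24: P2@Q0 runs 1, rem=5, I/O yield, promote→Q0. Q0=[P3,P2] Q1=[P1,P4,P5] Q2=[]
t=24-25: P3@Q0 runs 1, rem=0, completes. Q0=[P2] Q1=[P1,P4,P5] Q2=[]
t=25-26: P2@Q0 runs 1, rem=4, I/O yield, promote→Q0. Q0=[P2] Q1=[P1,P4,P5] Q2=[]
t=26-27: P2@Q0 runs 1, rem=3, I/O yield, promote→Q0. Q0=[P2] Q1=[P1,P4,P5] Q2=[]
t=27-28: P2@Q0 runs 1, rem=2, I/O yield, promote→Q0. Q0=[P2] Q1=[P1,P4,P5] Q2=[]
t=28-29: P2@Q0 runs 1, rem=1, I/O yield, promote→Q0. Q0=[P2] Q1=[P1,P4,P5] Q2=[]
t=29-30: P2@Q0 runs 1, rem=0, completes. Q0=[] Q1=[P1,P4,P5] Q2=[]
t=30-34: P1@Q1 runs 4, rem=0, completes. Q0=[] Q1=[P4,P5] Q2=[]
t=34-39: P4@Q1 runs 5, rem=1, quantum used, demote→Q2. Q0=[] Q1=[P5] Q2=[P4]
t=39-44: P5@Q1 runs 5, rem=4, quantum used, demote→Q2. Q0=[] Q1=[] Q2=[P4,P5]
t=44-45: P4@Q2 runs 1, rem=0, completes. Q0=[] Q1=[] Q2=[P5]
t=45-49: P5@Q2 runs 4, rem=0, completes. Q0=[] Q1=[] Q2=[]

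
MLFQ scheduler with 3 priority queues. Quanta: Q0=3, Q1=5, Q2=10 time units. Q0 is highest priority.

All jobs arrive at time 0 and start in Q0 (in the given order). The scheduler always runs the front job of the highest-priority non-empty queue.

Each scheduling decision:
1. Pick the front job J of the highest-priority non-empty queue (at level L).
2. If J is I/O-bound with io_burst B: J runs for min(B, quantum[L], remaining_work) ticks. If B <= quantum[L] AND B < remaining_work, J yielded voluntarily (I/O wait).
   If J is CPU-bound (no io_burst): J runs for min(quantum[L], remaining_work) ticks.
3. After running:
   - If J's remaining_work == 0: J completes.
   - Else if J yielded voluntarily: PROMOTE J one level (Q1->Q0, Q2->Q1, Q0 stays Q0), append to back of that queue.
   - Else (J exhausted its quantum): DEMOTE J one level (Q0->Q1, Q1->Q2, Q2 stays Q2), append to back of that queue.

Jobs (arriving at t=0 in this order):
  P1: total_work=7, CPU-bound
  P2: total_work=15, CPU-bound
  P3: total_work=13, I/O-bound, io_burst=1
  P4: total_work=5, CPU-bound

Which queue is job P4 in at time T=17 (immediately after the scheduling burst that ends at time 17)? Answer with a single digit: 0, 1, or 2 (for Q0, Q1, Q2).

Answer: 1

Derivation:
t=0-3: P1@Q0 runs 3, rem=4, quantum used, demote→Q1. Q0=[P2,P3,P4] Q1=[P1] Q2=[]
t=3-6: P2@Q0 runs 3, rem=12, quantum used, demote→Q1. Q0=[P3,P4] Q1=[P1,P2] Q2=[]
t=6-7: P3@Q0 runs 1, rem=12, I/O yield, promote→Q0. Q0=[P4,P3] Q1=[P1,P2] Q2=[]
t=7-10: P4@Q0 runs 3, rem=2, quantum used, demote→Q1. Q0=[P3] Q1=[P1,P2,P4] Q2=[]
t=10-11: P3@Q0 runs 1, rem=11, I/O yield, promote→Q0. Q0=[P3] Q1=[P1,P2,P4] Q2=[]
t=11-12: P3@Q0 runs 1, rem=10, I/O yield, promote→Q0. Q0=[P3] Q1=[P1,P2,P4] Q2=[]
t=12-13: P3@Q0 runs 1, rem=9, I/O yield, promote→Q0. Q0=[P3] Q1=[P1,P2,P4] Q2=[]
t=13-14: P3@Q0 runs 1, rem=8, I/O yield, promote→Q0. Q0=[P3] Q1=[P1,P2,P4] Q2=[]
t=14-15: P3@Q0 runs 1, rem=7, I/O yield, promote→Q0. Q0=[P3] Q1=[P1,P2,P4] Q2=[]
t=15-16: P3@Q0 runs 1, rem=6, I/O yield, promote→Q0. Q0=[P3] Q1=[P1,P2,P4] Q2=[]
t=16-17: P3@Q0 runs 1, rem=5, I/O yield, promote→Q0. Q0=[P3] Q1=[P1,P2,P4] Q2=[]
t=17-18: P3@Q0 runs 1, rem=4, I/O yield, promote→Q0. Q0=[P3] Q1=[P1,P2,P4] Q2=[]
t=18-19: P3@Q0 runs 1, rem=3, I/O yield, promote→Q0. Q0=[P3] Q1=[P1,P2,P4] Q2=[]
t=19-20: P3@Q0 runs 1, rem=2, I/O yield, promote→Q0. Q0=[P3] Q1=[P1,P2,P4] Q2=[]
t=20-21: P3@Q0 runs 1, rem=1, I/O yield, promote→Q0. Q0=[P3] Q1=[P1,P2,P4] Q2=[]
t=21-22: P3@Q0 runs 1, rem=0, completes. Q0=[] Q1=[P1,P2,P4] Q2=[]
t=22-26: P1@Q1 runs 4, rem=0, completes. Q0=[] Q1=[P2,P4] Q2=[]
t=26-31: P2@Q1 runs 5, rem=7, quantum used, demote→Q2. Q0=[] Q1=[P4] Q2=[P2]
t=31-33: P4@Q1 runs 2, rem=0, completes. Q0=[] Q1=[] Q2=[P2]
t=33-40: P2@Q2 runs 7, rem=0, completes. Q0=[] Q1=[] Q2=[]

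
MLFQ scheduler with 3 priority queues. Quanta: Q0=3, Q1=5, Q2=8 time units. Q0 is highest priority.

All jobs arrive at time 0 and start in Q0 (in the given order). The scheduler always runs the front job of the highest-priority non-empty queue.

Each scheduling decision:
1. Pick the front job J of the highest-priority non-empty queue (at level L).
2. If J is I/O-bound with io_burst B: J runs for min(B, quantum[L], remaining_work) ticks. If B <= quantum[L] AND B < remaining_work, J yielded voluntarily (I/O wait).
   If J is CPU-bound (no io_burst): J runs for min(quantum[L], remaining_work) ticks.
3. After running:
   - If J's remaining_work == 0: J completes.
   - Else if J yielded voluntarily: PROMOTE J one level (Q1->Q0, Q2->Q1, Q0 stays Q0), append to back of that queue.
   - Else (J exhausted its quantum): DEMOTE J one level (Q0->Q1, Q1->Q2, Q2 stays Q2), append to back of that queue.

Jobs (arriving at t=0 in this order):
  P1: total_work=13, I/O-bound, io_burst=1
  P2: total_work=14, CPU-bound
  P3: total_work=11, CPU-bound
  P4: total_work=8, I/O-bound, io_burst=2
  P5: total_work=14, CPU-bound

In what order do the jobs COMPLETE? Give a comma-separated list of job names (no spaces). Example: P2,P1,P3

t=0-1: P1@Q0 runs 1, rem=12, I/O yield, promote→Q0. Q0=[P2,P3,P4,P5,P1] Q1=[] Q2=[]
t=1-4: P2@Q0 runs 3, rem=11, quantum used, demote→Q1. Q0=[P3,P4,P5,P1] Q1=[P2] Q2=[]
t=4-7: P3@Q0 runs 3, rem=8, quantum used, demote→Q1. Q0=[P4,P5,P1] Q1=[P2,P3] Q2=[]
t=7-9: P4@Q0 runs 2, rem=6, I/O yield, promote→Q0. Q0=[P5,P1,P4] Q1=[P2,P3] Q2=[]
t=9-12: P5@Q0 runs 3, rem=11, quantum used, demote→Q1. Q0=[P1,P4] Q1=[P2,P3,P5] Q2=[]
t=12-13: P1@Q0 runs 1, rem=11, I/O yield, promote→Q0. Q0=[P4,P1] Q1=[P2,P3,P5] Q2=[]
t=13-15: P4@Q0 runs 2, rem=4, I/O yield, promote→Q0. Q0=[P1,P4] Q1=[P2,P3,P5] Q2=[]
t=15-16: P1@Q0 runs 1, rem=10, I/O yield, promote→Q0. Q0=[P4,P1] Q1=[P2,P3,P5] Q2=[]
t=16-18: P4@Q0 runs 2, rem=2, I/O yield, promote→Q0. Q0=[P1,P4] Q1=[P2,P3,P5] Q2=[]
t=18-19: P1@Q0 runs 1, rem=9, I/O yield, promote→Q0. Q0=[P4,P1] Q1=[P2,P3,P5] Q2=[]
t=19-21: P4@Q0 runs 2, rem=0, completes. Q0=[P1] Q1=[P2,P3,P5] Q2=[]
t=21-22: P1@Q0 runs 1, rem=8, I/O yield, promote→Q0. Q0=[P1] Q1=[P2,P3,P5] Q2=[]
t=22-23: P1@Q0 runs 1, rem=7, I/O yield, promote→Q0. Q0=[P1] Q1=[P2,P3,P5] Q2=[]
t=23-24: P1@Q0 runs 1, rem=6, I/O yield, promote→Q0. Q0=[P1] Q1=[P2,P3,P5] Q2=[]
t=24-25: P1@Q0 runs 1, rem=5, I/O yield, promote→Q0. Q0=[P1] Q1=[P2,P3,P5] Q2=[]
t=25-26: P1@Q0 runs 1, rem=4, I/O yield, promote→Q0. Q0=[P1] Q1=[P2,P3,P5] Q2=[]
t=26-27: P1@Q0 runs 1, rem=3, I/O yield, promote→Q0. Q0=[P1] Q1=[P2,P3,P5] Q2=[]
t=27-28: P1@Q0 runs 1, rem=2, I/O yield, promote→Q0. Q0=[P1] Q1=[P2,P3,P5] Q2=[]
t=28-29: P1@Q0 runs 1, rem=1, I/O yield, promote→Q0. Q0=[P1] Q1=[P2,P3,P5] Q2=[]
t=29-30: P1@Q0 runs 1, rem=0, completes. Q0=[] Q1=[P2,P3,P5] Q2=[]
t=30-35: P2@Q1 runs 5, rem=6, quantum used, demote→Q2. Q0=[] Q1=[P3,P5] Q2=[P2]
t=35-40: P3@Q1 runs 5, rem=3, quantum used, demote→Q2. Q0=[] Q1=[P5] Q2=[P2,P3]
t=40-45: P5@Q1 runs 5, rem=6, quantum used, demote→Q2. Q0=[] Q1=[] Q2=[P2,P3,P5]
t=45-51: P2@Q2 runs 6, rem=0, completes. Q0=[] Q1=[] Q2=[P3,P5]
t=51-54: P3@Q2 runs 3, rem=0, completes. Q0=[] Q1=[] Q2=[P5]
t=54-60: P5@Q2 runs 6, rem=0, completes. Q0=[] Q1=[] Q2=[]

Answer: P4,P1,P2,P3,P5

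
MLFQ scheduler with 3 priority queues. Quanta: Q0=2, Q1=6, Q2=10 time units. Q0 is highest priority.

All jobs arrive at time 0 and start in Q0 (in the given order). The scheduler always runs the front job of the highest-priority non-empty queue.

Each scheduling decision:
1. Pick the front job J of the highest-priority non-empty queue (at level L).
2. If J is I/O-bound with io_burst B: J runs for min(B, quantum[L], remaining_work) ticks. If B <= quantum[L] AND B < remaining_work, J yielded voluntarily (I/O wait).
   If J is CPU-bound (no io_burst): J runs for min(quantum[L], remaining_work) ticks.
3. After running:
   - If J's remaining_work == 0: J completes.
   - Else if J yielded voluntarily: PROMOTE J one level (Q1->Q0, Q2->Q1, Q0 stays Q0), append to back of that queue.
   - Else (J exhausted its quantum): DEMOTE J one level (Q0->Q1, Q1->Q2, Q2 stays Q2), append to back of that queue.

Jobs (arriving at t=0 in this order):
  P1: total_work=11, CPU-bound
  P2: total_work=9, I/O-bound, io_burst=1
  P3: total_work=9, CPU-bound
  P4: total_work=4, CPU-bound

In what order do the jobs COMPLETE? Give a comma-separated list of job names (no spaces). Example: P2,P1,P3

t=0-2: P1@Q0 runs 2, rem=9, quantum used, demote→Q1. Q0=[P2,P3,P4] Q1=[P1] Q2=[]
t=2-3: P2@Q0 runs 1, rem=8, I/O yield, promote→Q0. Q0=[P3,P4,P2] Q1=[P1] Q2=[]
t=3-5: P3@Q0 runs 2, rem=7, quantum used, demote→Q1. Q0=[P4,P2] Q1=[P1,P3] Q2=[]
t=5-7: P4@Q0 runs 2, rem=2, quantum used, demote→Q1. Q0=[P2] Q1=[P1,P3,P4] Q2=[]
t=7-8: P2@Q0 runs 1, rem=7, I/O yield, promote→Q0. Q0=[P2] Q1=[P1,P3,P4] Q2=[]
t=8-9: P2@Q0 runs 1, rem=6, I/O yield, promote→Q0. Q0=[P2] Q1=[P1,P3,P4] Q2=[]
t=9-10: P2@Q0 runs 1, rem=5, I/O yield, promote→Q0. Q0=[P2] Q1=[P1,P3,P4] Q2=[]
t=10-11: P2@Q0 runs 1, rem=4, I/O yield, promote→Q0. Q0=[P2] Q1=[P1,P3,P4] Q2=[]
t=11-12: P2@Q0 runs 1, rem=3, I/O yield, promote→Q0. Q0=[P2] Q1=[P1,P3,P4] Q2=[]
t=12-13: P2@Q0 runs 1, rem=2, I/O yield, promote→Q0. Q0=[P2] Q1=[P1,P3,P4] Q2=[]
t=13-14: P2@Q0 runs 1, rem=1, I/O yield, promote→Q0. Q0=[P2] Q1=[P1,P3,P4] Q2=[]
t=14-15: P2@Q0 runs 1, rem=0, completes. Q0=[] Q1=[P1,P3,P4] Q2=[]
t=15-21: P1@Q1 runs 6, rem=3, quantum used, demote→Q2. Q0=[] Q1=[P3,P4] Q2=[P1]
t=21-27: P3@Q1 runs 6, rem=1, quantum used, demote→Q2. Q0=[] Q1=[P4] Q2=[P1,P3]
t=27-29: P4@Q1 runs 2, rem=0, completes. Q0=[] Q1=[] Q2=[P1,P3]
t=29-32: P1@Q2 runs 3, rem=0, completes. Q0=[] Q1=[] Q2=[P3]
t=32-33: P3@Q2 runs 1, rem=0, completes. Q0=[] Q1=[] Q2=[]

Answer: P2,P4,P1,P3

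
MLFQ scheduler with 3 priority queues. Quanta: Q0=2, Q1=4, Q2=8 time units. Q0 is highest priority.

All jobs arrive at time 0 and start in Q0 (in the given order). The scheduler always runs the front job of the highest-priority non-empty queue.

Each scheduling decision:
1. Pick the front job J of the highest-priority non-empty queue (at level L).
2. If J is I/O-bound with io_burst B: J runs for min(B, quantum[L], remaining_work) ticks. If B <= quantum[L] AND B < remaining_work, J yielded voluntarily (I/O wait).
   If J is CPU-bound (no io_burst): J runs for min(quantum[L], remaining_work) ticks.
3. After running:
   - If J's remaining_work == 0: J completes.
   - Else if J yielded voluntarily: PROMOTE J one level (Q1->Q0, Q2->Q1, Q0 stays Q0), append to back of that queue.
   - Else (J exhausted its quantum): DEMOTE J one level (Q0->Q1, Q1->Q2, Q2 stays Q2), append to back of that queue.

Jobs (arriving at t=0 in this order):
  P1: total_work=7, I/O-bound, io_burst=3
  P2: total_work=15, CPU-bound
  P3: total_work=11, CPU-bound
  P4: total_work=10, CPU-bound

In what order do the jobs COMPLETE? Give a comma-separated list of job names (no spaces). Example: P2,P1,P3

t=0-2: P1@Q0 runs 2, rem=5, quantum used, demote→Q1. Q0=[P2,P3,P4] Q1=[P1] Q2=[]
t=2-4: P2@Q0 runs 2, rem=13, quantum used, demote→Q1. Q0=[P3,P4] Q1=[P1,P2] Q2=[]
t=4-6: P3@Q0 runs 2, rem=9, quantum used, demote→Q1. Q0=[P4] Q1=[P1,P2,P3] Q2=[]
t=6-8: P4@Q0 runs 2, rem=8, quantum used, demote→Q1. Q0=[] Q1=[P1,P2,P3,P4] Q2=[]
t=8-11: P1@Q1 runs 3, rem=2, I/O yield, promote→Q0. Q0=[P1] Q1=[P2,P3,P4] Q2=[]
t=11-13: P1@Q0 runs 2, rem=0, completes. Q0=[] Q1=[P2,P3,P4] Q2=[]
t=13-17: P2@Q1 runs 4, rem=9, quantum used, demote→Q2. Q0=[] Q1=[P3,P4] Q2=[P2]
t=17-21: P3@Q1 runs 4, rem=5, quantum used, demote→Q2. Q0=[] Q1=[P4] Q2=[P2,P3]
t=21-25: P4@Q1 runs 4, rem=4, quantum used, demote→Q2. Q0=[] Q1=[] Q2=[P2,P3,P4]
t=25-33: P2@Q2 runs 8, rem=1, quantum used, demote→Q2. Q0=[] Q1=[] Q2=[P3,P4,P2]
t=33-38: P3@Q2 runs 5, rem=0, completes. Q0=[] Q1=[] Q2=[P4,P2]
t=38-42: P4@Q2 runs 4, rem=0, completes. Q0=[] Q1=[] Q2=[P2]
t=42-43: P2@Q2 runs 1, rem=0, completes. Q0=[] Q1=[] Q2=[]

Answer: P1,P3,P4,P2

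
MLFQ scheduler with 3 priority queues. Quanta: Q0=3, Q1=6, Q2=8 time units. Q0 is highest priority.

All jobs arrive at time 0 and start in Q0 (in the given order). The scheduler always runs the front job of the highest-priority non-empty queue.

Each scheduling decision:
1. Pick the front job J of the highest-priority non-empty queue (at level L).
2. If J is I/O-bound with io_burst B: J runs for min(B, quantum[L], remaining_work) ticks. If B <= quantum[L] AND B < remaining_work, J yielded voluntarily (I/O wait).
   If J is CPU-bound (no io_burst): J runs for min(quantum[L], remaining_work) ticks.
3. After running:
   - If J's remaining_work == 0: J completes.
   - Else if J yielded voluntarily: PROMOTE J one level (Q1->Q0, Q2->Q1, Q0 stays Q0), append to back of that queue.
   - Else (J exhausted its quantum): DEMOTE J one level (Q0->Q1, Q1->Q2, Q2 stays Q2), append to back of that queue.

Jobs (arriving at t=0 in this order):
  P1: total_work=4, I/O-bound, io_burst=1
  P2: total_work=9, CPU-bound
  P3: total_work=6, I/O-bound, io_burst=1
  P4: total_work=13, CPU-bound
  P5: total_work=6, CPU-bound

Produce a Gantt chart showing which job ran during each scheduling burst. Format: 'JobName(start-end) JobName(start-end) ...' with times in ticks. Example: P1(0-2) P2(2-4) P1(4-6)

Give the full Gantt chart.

Answer: P1(0-1) P2(1-4) P3(4-5) P4(5-8) P5(8-11) P1(11-12) P3(12-13) P1(13-14) P3(14-15) P1(15-16) P3(16-17) P3(17-18) P3(18-19) P2(19-25) P4(25-31) P5(31-34) P4(34-38)

Derivation:
t=0-1: P1@Q0 runs 1, rem=3, I/O yield, promote→Q0. Q0=[P2,P3,P4,P5,P1] Q1=[] Q2=[]
t=1-4: P2@Q0 runs 3, rem=6, quantum used, demote→Q1. Q0=[P3,P4,P5,P1] Q1=[P2] Q2=[]
t=4-5: P3@Q0 runs 1, rem=5, I/O yield, promote→Q0. Q0=[P4,P5,P1,P3] Q1=[P2] Q2=[]
t=5-8: P4@Q0 runs 3, rem=10, quantum used, demote→Q1. Q0=[P5,P1,P3] Q1=[P2,P4] Q2=[]
t=8-11: P5@Q0 runs 3, rem=3, quantum used, demote→Q1. Q0=[P1,P3] Q1=[P2,P4,P5] Q2=[]
t=11-12: P1@Q0 runs 1, rem=2, I/O yield, promote→Q0. Q0=[P3,P1] Q1=[P2,P4,P5] Q2=[]
t=12-13: P3@Q0 runs 1, rem=4, I/O yield, promote→Q0. Q0=[P1,P3] Q1=[P2,P4,P5] Q2=[]
t=13-14: P1@Q0 runs 1, rem=1, I/O yield, promote→Q0. Q0=[P3,P1] Q1=[P2,P4,P5] Q2=[]
t=14-15: P3@Q0 runs 1, rem=3, I/O yield, promote→Q0. Q0=[P1,P3] Q1=[P2,P4,P5] Q2=[]
t=15-16: P1@Q0 runs 1, rem=0, completes. Q0=[P3] Q1=[P2,P4,P5] Q2=[]
t=16-17: P3@Q0 runs 1, rem=2, I/O yield, promote→Q0. Q0=[P3] Q1=[P2,P4,P5] Q2=[]
t=17-18: P3@Q0 runs 1, rem=1, I/O yield, promote→Q0. Q0=[P3] Q1=[P2,P4,P5] Q2=[]
t=18-19: P3@Q0 runs 1, rem=0, completes. Q0=[] Q1=[P2,P4,P5] Q2=[]
t=19-25: P2@Q1 runs 6, rem=0, completes. Q0=[] Q1=[P4,P5] Q2=[]
t=25-31: P4@Q1 runs 6, rem=4, quantum used, demote→Q2. Q0=[] Q1=[P5] Q2=[P4]
t=31-34: P5@Q1 runs 3, rem=0, completes. Q0=[] Q1=[] Q2=[P4]
t=34-38: P4@Q2 runs 4, rem=0, completes. Q0=[] Q1=[] Q2=[]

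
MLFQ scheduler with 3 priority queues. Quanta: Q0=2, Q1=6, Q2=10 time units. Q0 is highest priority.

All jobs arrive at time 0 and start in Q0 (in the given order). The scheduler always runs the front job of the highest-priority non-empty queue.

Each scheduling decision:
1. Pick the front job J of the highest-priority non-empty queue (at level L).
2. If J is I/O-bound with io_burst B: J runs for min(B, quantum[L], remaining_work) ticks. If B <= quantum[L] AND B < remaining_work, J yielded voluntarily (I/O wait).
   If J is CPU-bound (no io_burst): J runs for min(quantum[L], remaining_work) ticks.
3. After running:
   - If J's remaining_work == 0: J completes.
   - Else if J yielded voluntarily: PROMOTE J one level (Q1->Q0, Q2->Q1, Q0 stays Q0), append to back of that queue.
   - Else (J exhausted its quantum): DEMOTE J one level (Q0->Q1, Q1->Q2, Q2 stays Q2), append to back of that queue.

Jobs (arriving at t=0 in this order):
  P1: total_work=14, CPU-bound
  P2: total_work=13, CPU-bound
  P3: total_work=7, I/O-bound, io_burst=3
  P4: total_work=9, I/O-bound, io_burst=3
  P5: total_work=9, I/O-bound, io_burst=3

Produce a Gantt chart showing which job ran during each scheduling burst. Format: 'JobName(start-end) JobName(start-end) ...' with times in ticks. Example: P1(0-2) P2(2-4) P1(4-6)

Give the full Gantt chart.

Answer: P1(0-2) P2(2-4) P3(4-6) P4(6-8) P5(8-10) P1(10-16) P2(16-22) P3(22-25) P3(25-27) P4(27-30) P4(30-32) P5(32-35) P5(35-37) P4(37-39) P5(39-41) P1(41-47) P2(47-52)

Derivation:
t=0-2: P1@Q0 runs 2, rem=12, quantum used, demote→Q1. Q0=[P2,P3,P4,P5] Q1=[P1] Q2=[]
t=2-4: P2@Q0 runs 2, rem=11, quantum used, demote→Q1. Q0=[P3,P4,P5] Q1=[P1,P2] Q2=[]
t=4-6: P3@Q0 runs 2, rem=5, quantum used, demote→Q1. Q0=[P4,P5] Q1=[P1,P2,P3] Q2=[]
t=6-8: P4@Q0 runs 2, rem=7, quantum used, demote→Q1. Q0=[P5] Q1=[P1,P2,P3,P4] Q2=[]
t=8-10: P5@Q0 runs 2, rem=7, quantum used, demote→Q1. Q0=[] Q1=[P1,P2,P3,P4,P5] Q2=[]
t=10-16: P1@Q1 runs 6, rem=6, quantum used, demote→Q2. Q0=[] Q1=[P2,P3,P4,P5] Q2=[P1]
t=16-22: P2@Q1 runs 6, rem=5, quantum used, demote→Q2. Q0=[] Q1=[P3,P4,P5] Q2=[P1,P2]
t=22-25: P3@Q1 runs 3, rem=2, I/O yield, promote→Q0. Q0=[P3] Q1=[P4,P5] Q2=[P1,P2]
t=25-27: P3@Q0 runs 2, rem=0, completes. Q0=[] Q1=[P4,P5] Q2=[P1,P2]
t=27-30: P4@Q1 runs 3, rem=4, I/O yield, promote→Q0. Q0=[P4] Q1=[P5] Q2=[P1,P2]
t=30-32: P4@Q0 runs 2, rem=2, quantum used, demote→Q1. Q0=[] Q1=[P5,P4] Q2=[P1,P2]
t=32-35: P5@Q1 runs 3, rem=4, I/O yield, promote→Q0. Q0=[P5] Q1=[P4] Q2=[P1,P2]
t=35-37: P5@Q0 runs 2, rem=2, quantum used, demote→Q1. Q0=[] Q1=[P4,P5] Q2=[P1,P2]
t=37-39: P4@Q1 runs 2, rem=0, completes. Q0=[] Q1=[P5] Q2=[P1,P2]
t=39-41: P5@Q1 runs 2, rem=0, completes. Q0=[] Q1=[] Q2=[P1,P2]
t=41-47: P1@Q2 runs 6, rem=0, completes. Q0=[] Q1=[] Q2=[P2]
t=47-52: P2@Q2 runs 5, rem=0, completes. Q0=[] Q1=[] Q2=[]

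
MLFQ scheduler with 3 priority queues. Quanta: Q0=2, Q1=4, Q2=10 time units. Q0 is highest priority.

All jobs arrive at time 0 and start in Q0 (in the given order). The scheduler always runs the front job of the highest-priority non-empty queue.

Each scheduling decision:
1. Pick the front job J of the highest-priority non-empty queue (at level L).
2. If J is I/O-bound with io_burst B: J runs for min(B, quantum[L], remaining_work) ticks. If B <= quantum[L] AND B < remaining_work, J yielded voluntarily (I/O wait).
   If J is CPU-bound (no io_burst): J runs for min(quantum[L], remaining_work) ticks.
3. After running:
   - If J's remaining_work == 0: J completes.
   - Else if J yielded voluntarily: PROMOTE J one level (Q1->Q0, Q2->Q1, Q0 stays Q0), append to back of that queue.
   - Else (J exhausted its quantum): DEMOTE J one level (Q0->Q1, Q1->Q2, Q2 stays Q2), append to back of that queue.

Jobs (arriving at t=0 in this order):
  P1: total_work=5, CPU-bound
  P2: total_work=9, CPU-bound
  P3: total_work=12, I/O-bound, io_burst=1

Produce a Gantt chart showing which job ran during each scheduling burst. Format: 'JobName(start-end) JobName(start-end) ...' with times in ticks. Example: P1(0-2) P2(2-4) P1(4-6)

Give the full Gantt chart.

t=0-2: P1@Q0 runs 2, rem=3, quantum used, demote→Q1. Q0=[P2,P3] Q1=[P1] Q2=[]
t=2-4: P2@Q0 runs 2, rem=7, quantum used, demote→Q1. Q0=[P3] Q1=[P1,P2] Q2=[]
t=4-5: P3@Q0 runs 1, rem=11, I/O yield, promote→Q0. Q0=[P3] Q1=[P1,P2] Q2=[]
t=5-6: P3@Q0 runs 1, rem=10, I/O yield, promote→Q0. Q0=[P3] Q1=[P1,P2] Q2=[]
t=6-7: P3@Q0 runs 1, rem=9, I/O yield, promote→Q0. Q0=[P3] Q1=[P1,P2] Q2=[]
t=7-8: P3@Q0 runs 1, rem=8, I/O yield, promote→Q0. Q0=[P3] Q1=[P1,P2] Q2=[]
t=8-9: P3@Q0 runs 1, rem=7, I/O yield, promote→Q0. Q0=[P3] Q1=[P1,P2] Q2=[]
t=9-10: P3@Q0 runs 1, rem=6, I/O yield, promote→Q0. Q0=[P3] Q1=[P1,P2] Q2=[]
t=10-11: P3@Q0 runs 1, rem=5, I/O yield, promote→Q0. Q0=[P3] Q1=[P1,P2] Q2=[]
t=11-12: P3@Q0 runs 1, rem=4, I/O yield, promote→Q0. Q0=[P3] Q1=[P1,P2] Q2=[]
t=12-13: P3@Q0 runs 1, rem=3, I/O yield, promote→Q0. Q0=[P3] Q1=[P1,P2] Q2=[]
t=13-14: P3@Q0 runs 1, rem=2, I/O yield, promote→Q0. Q0=[P3] Q1=[P1,P2] Q2=[]
t=14-15: P3@Q0 runs 1, rem=1, I/O yield, promote→Q0. Q0=[P3] Q1=[P1,P2] Q2=[]
t=15-16: P3@Q0 runs 1, rem=0, completes. Q0=[] Q1=[P1,P2] Q2=[]
t=16-19: P1@Q1 runs 3, rem=0, completes. Q0=[] Q1=[P2] Q2=[]
t=19-23: P2@Q1 runs 4, rem=3, quantum used, demote→Q2. Q0=[] Q1=[] Q2=[P2]
t=23-26: P2@Q2 runs 3, rem=0, completes. Q0=[] Q1=[] Q2=[]

Answer: P1(0-2) P2(2-4) P3(4-5) P3(5-6) P3(6-7) P3(7-8) P3(8-9) P3(9-10) P3(10-11) P3(11-12) P3(12-13) P3(13-14) P3(14-15) P3(15-16) P1(16-19) P2(19-23) P2(23-26)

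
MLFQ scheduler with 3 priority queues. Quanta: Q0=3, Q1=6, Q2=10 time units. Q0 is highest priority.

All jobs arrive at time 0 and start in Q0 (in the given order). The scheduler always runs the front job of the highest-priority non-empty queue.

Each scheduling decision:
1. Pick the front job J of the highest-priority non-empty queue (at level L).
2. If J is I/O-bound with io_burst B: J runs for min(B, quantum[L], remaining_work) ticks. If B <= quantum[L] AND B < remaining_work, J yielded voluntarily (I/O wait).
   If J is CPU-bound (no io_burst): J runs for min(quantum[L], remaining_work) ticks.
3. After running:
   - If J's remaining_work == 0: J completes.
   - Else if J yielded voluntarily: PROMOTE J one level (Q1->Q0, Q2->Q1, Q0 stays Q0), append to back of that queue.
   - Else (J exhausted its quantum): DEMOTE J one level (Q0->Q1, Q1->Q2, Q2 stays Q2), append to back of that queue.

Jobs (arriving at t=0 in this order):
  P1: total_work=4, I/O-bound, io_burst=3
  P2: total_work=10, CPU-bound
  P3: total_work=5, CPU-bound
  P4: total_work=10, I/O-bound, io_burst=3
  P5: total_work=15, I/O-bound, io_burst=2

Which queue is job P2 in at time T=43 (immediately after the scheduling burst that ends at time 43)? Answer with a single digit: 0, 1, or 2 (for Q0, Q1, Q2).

t=0-3: P1@Q0 runs 3, rem=1, I/O yield, promote→Q0. Q0=[P2,P3,P4,P5,P1] Q1=[] Q2=[]
t=3-6: P2@Q0 runs 3, rem=7, quantum used, demote→Q1. Q0=[P3,P4,P5,P1] Q1=[P2] Q2=[]
t=6-9: P3@Q0 runs 3, rem=2, quantum used, demote→Q1. Q0=[P4,P5,P1] Q1=[P2,P3] Q2=[]
t=9-12: P4@Q0 runs 3, rem=7, I/O yield, promote→Q0. Q0=[P5,P1,P4] Q1=[P2,P3] Q2=[]
t=12-14: P5@Q0 runs 2, rem=13, I/O yield, promote→Q0. Q0=[P1,P4,P5] Q1=[P2,P3] Q2=[]
t=14-15: P1@Q0 runs 1, rem=0, completes. Q0=[P4,P5] Q1=[P2,P3] Q2=[]
t=15-18: P4@Q0 runs 3, rem=4, I/O yield, promote→Q0. Q0=[P5,P4] Q1=[P2,P3] Q2=[]
t=18-20: P5@Q0 runs 2, rem=11, I/O yield, promote→Q0. Q0=[P4,P5] Q1=[P2,P3] Q2=[]
t=20-23: P4@Q0 runs 3, rem=1, I/O yield, promote→Q0. Q0=[P5,P4] Q1=[P2,P3] Q2=[]
t=23-25: P5@Q0 runs 2, rem=9, I/O yield, promote→Q0. Q0=[P4,P5] Q1=[P2,P3] Q2=[]
t=25-26: P4@Q0 runs 1, rem=0, completes. Q0=[P5] Q1=[P2,P3] Q2=[]
t=26-28: P5@Q0 runs 2, rem=7, I/O yield, promote→Q0. Q0=[P5] Q1=[P2,P3] Q2=[]
t=28-30: P5@Q0 runs 2, rem=5, I/O yield, promote→Q0. Q0=[P5] Q1=[P2,P3] Q2=[]
t=30-32: P5@Q0 runs 2, rem=3, I/O yield, promote→Q0. Q0=[P5] Q1=[P2,P3] Q2=[]
t=32-34: P5@Q0 runs 2, rem=1, I/O yield, promote→Q0. Q0=[P5] Q1=[P2,P3] Q2=[]
t=34-35: P5@Q0 runs 1, rem=0, completes. Q0=[] Q1=[P2,P3] Q2=[]
t=35-41: P2@Q1 runs 6, rem=1, quantum used, demote→Q2. Q0=[] Q1=[P3] Q2=[P2]
t=41-43: P3@Q1 runs 2, rem=0, completes. Q0=[] Q1=[] Q2=[P2]
t=43-44: P2@Q2 runs 1, rem=0, completes. Q0=[] Q1=[] Q2=[]

Answer: 2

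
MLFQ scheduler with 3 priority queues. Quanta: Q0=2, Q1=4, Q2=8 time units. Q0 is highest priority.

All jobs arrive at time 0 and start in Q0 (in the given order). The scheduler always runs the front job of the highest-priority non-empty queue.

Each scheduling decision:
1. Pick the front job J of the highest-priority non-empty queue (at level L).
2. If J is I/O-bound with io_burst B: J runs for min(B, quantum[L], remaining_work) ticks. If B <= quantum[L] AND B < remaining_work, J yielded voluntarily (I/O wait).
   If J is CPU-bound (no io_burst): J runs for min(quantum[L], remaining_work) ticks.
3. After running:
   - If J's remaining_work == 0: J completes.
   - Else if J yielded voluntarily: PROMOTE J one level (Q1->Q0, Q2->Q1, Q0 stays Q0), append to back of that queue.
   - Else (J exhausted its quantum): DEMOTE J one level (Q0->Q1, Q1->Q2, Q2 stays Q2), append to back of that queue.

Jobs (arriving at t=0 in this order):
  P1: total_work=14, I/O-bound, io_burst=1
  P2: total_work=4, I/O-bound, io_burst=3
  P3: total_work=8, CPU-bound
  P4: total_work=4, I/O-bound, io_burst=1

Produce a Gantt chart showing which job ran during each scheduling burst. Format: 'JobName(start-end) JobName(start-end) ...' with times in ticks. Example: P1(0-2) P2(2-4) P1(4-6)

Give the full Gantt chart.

t=0-1: P1@Q0 runs 1, rem=13, I/O yield, promote→Q0. Q0=[P2,P3,P4,P1] Q1=[] Q2=[]
t=1-3: P2@Q0 runs 2, rem=2, quantum used, demote→Q1. Q0=[P3,P4,P1] Q1=[P2] Q2=[]
t=3-5: P3@Q0 runs 2, rem=6, quantum used, demote→Q1. Q0=[P4,P1] Q1=[P2,P3] Q2=[]
t=5-6: P4@Q0 runs 1, rem=3, I/O yield, promote→Q0. Q0=[P1,P4] Q1=[P2,P3] Q2=[]
t=6-7: P1@Q0 runs 1, rem=12, I/O yield, promote→Q0. Q0=[P4,P1] Q1=[P2,P3] Q2=[]
t=7-8: P4@Q0 runs 1, rem=2, I/O yield, promote→Q0. Q0=[P1,P4] Q1=[P2,P3] Q2=[]
t=8-9: P1@Q0 runs 1, rem=11, I/O yield, promote→Q0. Q0=[P4,P1] Q1=[P2,P3] Q2=[]
t=9-10: P4@Q0 runs 1, rem=1, I/O yield, promote→Q0. Q0=[P1,P4] Q1=[P2,P3] Q2=[]
t=10-11: P1@Q0 runs 1, rem=10, I/O yield, promote→Q0. Q0=[P4,P1] Q1=[P2,P3] Q2=[]
t=11-12: P4@Q0 runs 1, rem=0, completes. Q0=[P1] Q1=[P2,P3] Q2=[]
t=12-13: P1@Q0 runs 1, rem=9, I/O yield, promote→Q0. Q0=[P1] Q1=[P2,P3] Q2=[]
t=13-14: P1@Q0 runs 1, rem=8, I/O yield, promote→Q0. Q0=[P1] Q1=[P2,P3] Q2=[]
t=14-15: P1@Q0 runs 1, rem=7, I/O yield, promote→Q0. Q0=[P1] Q1=[P2,P3] Q2=[]
t=15-16: P1@Q0 runs 1, rem=6, I/O yield, promote→Q0. Q0=[P1] Q1=[P2,P3] Q2=[]
t=16-17: P1@Q0 runs 1, rem=5, I/O yield, promote→Q0. Q0=[P1] Q1=[P2,P3] Q2=[]
t=17-18: P1@Q0 runs 1, rem=4, I/O yield, promote→Q0. Q0=[P1] Q1=[P2,P3] Q2=[]
t=18-19: P1@Q0 runs 1, rem=3, I/O yield, promote→Q0. Q0=[P1] Q1=[P2,P3] Q2=[]
t=19-20: P1@Q0 runs 1, rem=2, I/O yield, promote→Q0. Q0=[P1] Q1=[P2,P3] Q2=[]
t=20-21: P1@Q0 runs 1, rem=1, I/O yield, promote→Q0. Q0=[P1] Q1=[P2,P3] Q2=[]
t=21-22: P1@Q0 runs 1, rem=0, completes. Q0=[] Q1=[P2,P3] Q2=[]
t=22-24: P2@Q1 runs 2, rem=0, completes. Q0=[] Q1=[P3] Q2=[]
t=24-28: P3@Q1 runs 4, rem=2, quantum used, demote→Q2. Q0=[] Q1=[] Q2=[P3]
t=28-30: P3@Q2 runs 2, rem=0, completes. Q0=[] Q1=[] Q2=[]

Answer: P1(0-1) P2(1-3) P3(3-5) P4(5-6) P1(6-7) P4(7-8) P1(8-9) P4(9-10) P1(10-11) P4(11-12) P1(12-13) P1(13-14) P1(14-15) P1(15-16) P1(16-17) P1(17-18) P1(18-19) P1(19-20) P1(20-21) P1(21-22) P2(22-24) P3(24-28) P3(28-30)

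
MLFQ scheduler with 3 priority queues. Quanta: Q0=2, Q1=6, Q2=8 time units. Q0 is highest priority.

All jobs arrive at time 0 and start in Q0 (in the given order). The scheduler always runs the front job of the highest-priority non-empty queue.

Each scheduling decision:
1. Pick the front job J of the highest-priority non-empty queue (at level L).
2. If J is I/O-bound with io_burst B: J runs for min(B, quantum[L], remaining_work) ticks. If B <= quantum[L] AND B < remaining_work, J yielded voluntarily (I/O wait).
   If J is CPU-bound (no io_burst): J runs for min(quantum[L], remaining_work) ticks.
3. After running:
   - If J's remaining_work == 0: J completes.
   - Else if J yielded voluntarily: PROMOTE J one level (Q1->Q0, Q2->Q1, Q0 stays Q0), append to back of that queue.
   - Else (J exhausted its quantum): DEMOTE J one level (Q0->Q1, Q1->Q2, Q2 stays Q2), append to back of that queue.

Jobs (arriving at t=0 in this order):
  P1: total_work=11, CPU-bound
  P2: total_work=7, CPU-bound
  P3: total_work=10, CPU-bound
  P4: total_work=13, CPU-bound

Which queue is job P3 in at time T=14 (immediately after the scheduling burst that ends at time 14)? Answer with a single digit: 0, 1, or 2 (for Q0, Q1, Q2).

Answer: 1

Derivation:
t=0-2: P1@Q0 runs 2, rem=9, quantum used, demote→Q1. Q0=[P2,P3,P4] Q1=[P1] Q2=[]
t=2-4: P2@Q0 runs 2, rem=5, quantum used, demote→Q1. Q0=[P3,P4] Q1=[P1,P2] Q2=[]
t=4-6: P3@Q0 runs 2, rem=8, quantum used, demote→Q1. Q0=[P4] Q1=[P1,P2,P3] Q2=[]
t=6-8: P4@Q0 runs 2, rem=11, quantum used, demote→Q1. Q0=[] Q1=[P1,P2,P3,P4] Q2=[]
t=8-14: P1@Q1 runs 6, rem=3, quantum used, demote→Q2. Q0=[] Q1=[P2,P3,P4] Q2=[P1]
t=14-19: P2@Q1 runs 5, rem=0, completes. Q0=[] Q1=[P3,P4] Q2=[P1]
t=19-25: P3@Q1 runs 6, rem=2, quantum used, demote→Q2. Q0=[] Q1=[P4] Q2=[P1,P3]
t=25-31: P4@Q1 runs 6, rem=5, quantum used, demote→Q2. Q0=[] Q1=[] Q2=[P1,P3,P4]
t=31-34: P1@Q2 runs 3, rem=0, completes. Q0=[] Q1=[] Q2=[P3,P4]
t=34-36: P3@Q2 runs 2, rem=0, completes. Q0=[] Q1=[] Q2=[P4]
t=36-41: P4@Q2 runs 5, rem=0, completes. Q0=[] Q1=[] Q2=[]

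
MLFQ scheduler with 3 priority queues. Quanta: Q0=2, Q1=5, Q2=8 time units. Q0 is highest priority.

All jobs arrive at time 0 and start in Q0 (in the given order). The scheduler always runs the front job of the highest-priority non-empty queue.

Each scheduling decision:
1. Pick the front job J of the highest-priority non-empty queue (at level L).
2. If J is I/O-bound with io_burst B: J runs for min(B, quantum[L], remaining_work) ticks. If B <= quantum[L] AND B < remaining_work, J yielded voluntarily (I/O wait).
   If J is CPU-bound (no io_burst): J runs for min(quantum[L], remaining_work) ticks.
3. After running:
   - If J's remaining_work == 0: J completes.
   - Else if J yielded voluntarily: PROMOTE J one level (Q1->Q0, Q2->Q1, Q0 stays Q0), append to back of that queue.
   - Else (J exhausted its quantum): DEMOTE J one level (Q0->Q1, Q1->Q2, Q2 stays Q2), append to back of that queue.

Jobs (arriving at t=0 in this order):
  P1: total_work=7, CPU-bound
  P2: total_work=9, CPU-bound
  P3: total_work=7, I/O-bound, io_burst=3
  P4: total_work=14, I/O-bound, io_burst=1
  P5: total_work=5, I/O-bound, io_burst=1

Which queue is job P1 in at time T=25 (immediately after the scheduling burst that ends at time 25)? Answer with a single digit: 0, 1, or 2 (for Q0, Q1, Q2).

Answer: 1

Derivation:
t=0-2: P1@Q0 runs 2, rem=5, quantum used, demote→Q1. Q0=[P2,P3,P4,P5] Q1=[P1] Q2=[]
t=2-4: P2@Q0 runs 2, rem=7, quantum used, demote→Q1. Q0=[P3,P4,P5] Q1=[P1,P2] Q2=[]
t=4-6: P3@Q0 runs 2, rem=5, quantum used, demote→Q1. Q0=[P4,P5] Q1=[P1,P2,P3] Q2=[]
t=6-7: P4@Q0 runs 1, rem=13, I/O yield, promote→Q0. Q0=[P5,P4] Q1=[P1,P2,P3] Q2=[]
t=7-8: P5@Q0 runs 1, rem=4, I/O yield, promote→Q0. Q0=[P4,P5] Q1=[P1,P2,P3] Q2=[]
t=8-9: P4@Q0 runs 1, rem=12, I/O yield, promote→Q0. Q0=[P5,P4] Q1=[P1,P2,P3] Q2=[]
t=9-10: P5@Q0 runs 1, rem=3, I/O yield, promote→Q0. Q0=[P4,P5] Q1=[P1,P2,P3] Q2=[]
t=10-11: P4@Q0 runs 1, rem=11, I/O yield, promote→Q0. Q0=[P5,P4] Q1=[P1,P2,P3] Q2=[]
t=11-12: P5@Q0 runs 1, rem=2, I/O yield, promote→Q0. Q0=[P4,P5] Q1=[P1,P2,P3] Q2=[]
t=12-13: P4@Q0 runs 1, rem=10, I/O yield, promote→Q0. Q0=[P5,P4] Q1=[P1,P2,P3] Q2=[]
t=13-14: P5@Q0 runs 1, rem=1, I/O yield, promote→Q0. Q0=[P4,P5] Q1=[P1,P2,P3] Q2=[]
t=14-15: P4@Q0 runs 1, rem=9, I/O yield, promote→Q0. Q0=[P5,P4] Q1=[P1,P2,P3] Q2=[]
t=15-16: P5@Q0 runs 1, rem=0, completes. Q0=[P4] Q1=[P1,P2,P3] Q2=[]
t=16-17: P4@Q0 runs 1, rem=8, I/O yield, promote→Q0. Q0=[P4] Q1=[P1,P2,P3] Q2=[]
t=17-18: P4@Q0 runs 1, rem=7, I/O yield, promote→Q0. Q0=[P4] Q1=[P1,P2,P3] Q2=[]
t=18-19: P4@Q0 runs 1, rem=6, I/O yield, promote→Q0. Q0=[P4] Q1=[P1,P2,P3] Q2=[]
t=19-20: P4@Q0 runs 1, rem=5, I/O yield, promote→Q0. Q0=[P4] Q1=[P1,P2,P3] Q2=[]
t=20-21: P4@Q0 runs 1, rem=4, I/O yield, promote→Q0. Q0=[P4] Q1=[P1,P2,P3] Q2=[]
t=21-22: P4@Q0 runs 1, rem=3, I/O yield, promote→Q0. Q0=[P4] Q1=[P1,P2,P3] Q2=[]
t=22-23: P4@Q0 runs 1, rem=2, I/O yield, promote→Q0. Q0=[P4] Q1=[P1,P2,P3] Q2=[]
t=23-24: P4@Q0 runs 1, rem=1, I/O yield, promote→Q0. Q0=[P4] Q1=[P1,P2,P3] Q2=[]
t=24-25: P4@Q0 runs 1, rem=0, completes. Q0=[] Q1=[P1,P2,P3] Q2=[]
t=25-30: P1@Q1 runs 5, rem=0, completes. Q0=[] Q1=[P2,P3] Q2=[]
t=30-35: P2@Q1 runs 5, rem=2, quantum used, demote→Q2. Q0=[] Q1=[P3] Q2=[P2]
t=35-38: P3@Q1 runs 3, rem=2, I/O yield, promote→Q0. Q0=[P3] Q1=[] Q2=[P2]
t=38-40: P3@Q0 runs 2, rem=0, completes. Q0=[] Q1=[] Q2=[P2]
t=40-42: P2@Q2 runs 2, rem=0, completes. Q0=[] Q1=[] Q2=[]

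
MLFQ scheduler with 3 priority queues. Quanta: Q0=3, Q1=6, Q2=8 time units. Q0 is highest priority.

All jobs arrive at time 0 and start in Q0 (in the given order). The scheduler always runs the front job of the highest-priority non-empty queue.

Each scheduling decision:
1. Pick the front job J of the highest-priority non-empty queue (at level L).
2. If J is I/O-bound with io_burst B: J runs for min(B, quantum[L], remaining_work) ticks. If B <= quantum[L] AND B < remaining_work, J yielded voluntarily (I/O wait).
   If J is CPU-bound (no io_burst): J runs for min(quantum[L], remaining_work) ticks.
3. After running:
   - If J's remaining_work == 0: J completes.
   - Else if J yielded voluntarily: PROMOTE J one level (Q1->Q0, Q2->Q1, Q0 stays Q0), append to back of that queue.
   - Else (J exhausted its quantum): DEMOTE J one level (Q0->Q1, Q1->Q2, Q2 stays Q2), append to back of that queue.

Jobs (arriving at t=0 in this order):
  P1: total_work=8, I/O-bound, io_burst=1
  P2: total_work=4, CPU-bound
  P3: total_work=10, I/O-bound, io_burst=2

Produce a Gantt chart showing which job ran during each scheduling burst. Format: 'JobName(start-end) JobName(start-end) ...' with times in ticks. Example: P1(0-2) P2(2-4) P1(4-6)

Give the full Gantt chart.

t=0-1: P1@Q0 runs 1, rem=7, I/O yield, promote→Q0. Q0=[P2,P3,P1] Q1=[] Q2=[]
t=1-4: P2@Q0 runs 3, rem=1, quantum used, demote→Q1. Q0=[P3,P1] Q1=[P2] Q2=[]
t=4-6: P3@Q0 runs 2, rem=8, I/O yield, promote→Q0. Q0=[P1,P3] Q1=[P2] Q2=[]
t=6-7: P1@Q0 runs 1, rem=6, I/O yield, promote→Q0. Q0=[P3,P1] Q1=[P2] Q2=[]
t=7-9: P3@Q0 runs 2, rem=6, I/O yield, promote→Q0. Q0=[P1,P3] Q1=[P2] Q2=[]
t=9-10: P1@Q0 runs 1, rem=5, I/O yield, promote→Q0. Q0=[P3,P1] Q1=[P2] Q2=[]
t=10-12: P3@Q0 runs 2, rem=4, I/O yield, promote→Q0. Q0=[P1,P3] Q1=[P2] Q2=[]
t=12-13: P1@Q0 runs 1, rem=4, I/O yield, promote→Q0. Q0=[P3,P1] Q1=[P2] Q2=[]
t=13-15: P3@Q0 runs 2, rem=2, I/O yield, promote→Q0. Q0=[P1,P3] Q1=[P2] Q2=[]
t=15-16: P1@Q0 runs 1, rem=3, I/O yield, promote→Q0. Q0=[P3,P1] Q1=[P2] Q2=[]
t=16-18: P3@Q0 runs 2, rem=0, completes. Q0=[P1] Q1=[P2] Q2=[]
t=18-19: P1@Q0 runs 1, rem=2, I/O yield, promote→Q0. Q0=[P1] Q1=[P2] Q2=[]
t=19-20: P1@Q0 runs 1, rem=1, I/O yield, promote→Q0. Q0=[P1] Q1=[P2] Q2=[]
t=20-21: P1@Q0 runs 1, rem=0, completes. Q0=[] Q1=[P2] Q2=[]
t=21-22: P2@Q1 runs 1, rem=0, completes. Q0=[] Q1=[] Q2=[]

Answer: P1(0-1) P2(1-4) P3(4-6) P1(6-7) P3(7-9) P1(9-10) P3(10-12) P1(12-13) P3(13-15) P1(15-16) P3(16-18) P1(18-19) P1(19-20) P1(20-21) P2(21-22)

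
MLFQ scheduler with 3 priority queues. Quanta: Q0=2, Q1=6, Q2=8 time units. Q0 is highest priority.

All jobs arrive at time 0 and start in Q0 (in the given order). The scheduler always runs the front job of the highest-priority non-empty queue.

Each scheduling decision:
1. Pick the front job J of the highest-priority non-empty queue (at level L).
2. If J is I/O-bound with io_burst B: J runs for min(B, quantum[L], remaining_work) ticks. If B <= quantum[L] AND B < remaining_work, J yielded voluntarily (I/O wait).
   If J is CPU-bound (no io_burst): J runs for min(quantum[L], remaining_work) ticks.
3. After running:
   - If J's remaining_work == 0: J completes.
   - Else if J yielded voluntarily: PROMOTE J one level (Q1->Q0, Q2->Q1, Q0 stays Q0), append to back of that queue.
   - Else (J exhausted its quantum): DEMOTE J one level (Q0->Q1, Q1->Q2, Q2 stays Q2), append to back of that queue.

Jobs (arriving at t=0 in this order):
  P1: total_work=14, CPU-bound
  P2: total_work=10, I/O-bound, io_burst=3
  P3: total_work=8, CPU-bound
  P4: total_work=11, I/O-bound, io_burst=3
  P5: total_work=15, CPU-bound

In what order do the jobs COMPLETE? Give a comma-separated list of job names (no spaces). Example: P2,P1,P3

Answer: P3,P2,P4,P1,P5

Derivation:
t=0-2: P1@Q0 runs 2, rem=12, quantum used, demote→Q1. Q0=[P2,P3,P4,P5] Q1=[P1] Q2=[]
t=2-4: P2@Q0 runs 2, rem=8, quantum used, demote→Q1. Q0=[P3,P4,P5] Q1=[P1,P2] Q2=[]
t=4-6: P3@Q0 runs 2, rem=6, quantum used, demote→Q1. Q0=[P4,P5] Q1=[P1,P2,P3] Q2=[]
t=6-8: P4@Q0 runs 2, rem=9, quantum used, demote→Q1. Q0=[P5] Q1=[P1,P2,P3,P4] Q2=[]
t=8-10: P5@Q0 runs 2, rem=13, quantum used, demote→Q1. Q0=[] Q1=[P1,P2,P3,P4,P5] Q2=[]
t=10-16: P1@Q1 runs 6, rem=6, quantum used, demote→Q2. Q0=[] Q1=[P2,P3,P4,P5] Q2=[P1]
t=16-19: P2@Q1 runs 3, rem=5, I/O yield, promote→Q0. Q0=[P2] Q1=[P3,P4,P5] Q2=[P1]
t=19-21: P2@Q0 runs 2, rem=3, quantum used, demote→Q1. Q0=[] Q1=[P3,P4,P5,P2] Q2=[P1]
t=21-27: P3@Q1 runs 6, rem=0, completes. Q0=[] Q1=[P4,P5,P2] Q2=[P1]
t=27-30: P4@Q1 runs 3, rem=6, I/O yield, promote→Q0. Q0=[P4] Q1=[P5,P2] Q2=[P1]
t=30-32: P4@Q0 runs 2, rem=4, quantum used, demote→Q1. Q0=[] Q1=[P5,P2,P4] Q2=[P1]
t=32-38: P5@Q1 runs 6, rem=7, quantum used, demote→Q2. Q0=[] Q1=[P2,P4] Q2=[P1,P5]
t=38-41: P2@Q1 runs 3, rem=0, completes. Q0=[] Q1=[P4] Q2=[P1,P5]
t=41-44: P4@Q1 runs 3, rem=1, I/O yield, promote→Q0. Q0=[P4] Q1=[] Q2=[P1,P5]
t=44-45: P4@Q0 runs 1, rem=0, completes. Q0=[] Q1=[] Q2=[P1,P5]
t=45-51: P1@Q2 runs 6, rem=0, completes. Q0=[] Q1=[] Q2=[P5]
t=51-58: P5@Q2 runs 7, rem=0, completes. Q0=[] Q1=[] Q2=[]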